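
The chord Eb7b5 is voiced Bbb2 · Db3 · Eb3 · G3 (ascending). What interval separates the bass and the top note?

augmented 6th

The outer voices are Bbb2 and G3.
Bbb up to G is 10 semitones, a half step wider than a major sixth, so the interval is augmented.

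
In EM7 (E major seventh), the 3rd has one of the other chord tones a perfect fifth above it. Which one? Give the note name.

EΔ7: E G# B D#.
The 3rd is G#. A perfect fifth above G# is D#.
D# is the chord's 7th.

D#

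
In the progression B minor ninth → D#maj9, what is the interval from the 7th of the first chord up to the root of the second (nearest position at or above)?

augmented fourth

The 7th of B minor ninth is A; the root of D#maj9 is D#.
A up to D# is 6 semitones, a half step wider than a perfect fourth, so the interval is augmented.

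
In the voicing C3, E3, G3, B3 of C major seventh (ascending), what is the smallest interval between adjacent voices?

minor third

Adjacent intervals: C3→E3 = major third; E3→G3 = minor third; G3→B3 = major third.
The smallest is E3 to G3, a minor third (3 semitones).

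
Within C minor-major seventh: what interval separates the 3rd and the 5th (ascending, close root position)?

major 3rd

CmM7 (C minor-major seventh): C–E♭–G–B.
3rd = E♭; 5th = G.
Counting 3 letters and 4 half steps from E♭ gives a major third.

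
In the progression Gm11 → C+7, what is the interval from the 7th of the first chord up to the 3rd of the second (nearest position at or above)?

Gm11 has F as its 7th, and C+7 has E as its 3rd.
From F to E is 11 semitones, exactly the major seventh.

major seventh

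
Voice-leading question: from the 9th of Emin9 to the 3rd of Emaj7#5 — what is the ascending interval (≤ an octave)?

major 2nd

The 9th of Emin9 is F#; the 3rd of Emaj7#5 is G#.
F# up to G# spans 2 letter names and 2 semitones — a major second.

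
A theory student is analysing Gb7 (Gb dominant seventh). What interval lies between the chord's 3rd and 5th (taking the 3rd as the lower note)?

m3

Gb7 (Gb dominant seventh): Gb, Bb, Db, Fb.
So we need the interval from Bb up to Db.
Bb up to Db is 3 semitones, a half step narrower than a major third, so the interval is minor.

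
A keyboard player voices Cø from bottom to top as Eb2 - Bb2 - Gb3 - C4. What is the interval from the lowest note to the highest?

M13

The outer voices are Eb2 and C4.
From Eb to C is 21 semitones, exactly the major thirteenth.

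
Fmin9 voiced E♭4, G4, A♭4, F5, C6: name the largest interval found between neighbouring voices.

M6

Adjacent intervals: E♭4→G4 = major third; G4→A♭4 = minor second; A♭4→F5 = major sixth; F5→C6 = perfect fifth.
The largest is A♭4 to F5, a major sixth (9 semitones).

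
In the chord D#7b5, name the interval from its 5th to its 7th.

D#7b5 (D# dominant seventh flat five) is spelled D#–F##–A–C#.
The 5th is A and the 7th is C#.
From A to C# is 4 semitones, exactly the major third.

major 3rd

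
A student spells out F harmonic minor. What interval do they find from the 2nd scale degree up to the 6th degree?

F harmonic minor: F G Ab Bb C Db E.
The 2nd scale degree is G and the 6th degree is Db.
5 letter names make it a fifth; at 6 semitones (a half step narrower than perfect) the quality is diminished.

diminished fifth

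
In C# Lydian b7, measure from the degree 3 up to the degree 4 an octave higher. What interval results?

M9

Spelling C# Lydian b7: C# D# E# F## G# A# B.
Degree 3 = E#; scale degree 4 (up an octave) = F##.
Counting 9 letters and 14 half steps from E# gives a major ninth.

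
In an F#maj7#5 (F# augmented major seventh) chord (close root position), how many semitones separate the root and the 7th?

F# augmented major seventh: F# A# C## E#.
F# to E# is a major seventh: 11 semitones.

11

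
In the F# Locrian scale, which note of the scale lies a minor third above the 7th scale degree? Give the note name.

G

The scale is F# G A B C D E.
The 7th scale degree is E; a minor third above that is G — scale degree 2.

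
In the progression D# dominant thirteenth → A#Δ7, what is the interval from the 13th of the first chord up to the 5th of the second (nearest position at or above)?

The 13th of D# dominant thirteenth is B#; the 5th of A#Δ7 is E#.
From B# to E# is 5 semitones, exactly the perfect fourth.

P4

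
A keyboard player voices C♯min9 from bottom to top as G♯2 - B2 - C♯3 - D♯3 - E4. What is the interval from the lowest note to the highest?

minor 13th

The outer voices are G♯2 and E4.
From G♯ to E: 20 semitones over a thirteenth = minor.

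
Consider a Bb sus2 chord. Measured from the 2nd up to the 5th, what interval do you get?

P4

Spelling the chord: Bb C F.
So we need the interval from C up to F.
From C to F is 5 semitones, exactly the perfect fourth.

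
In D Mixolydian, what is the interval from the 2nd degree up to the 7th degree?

m6

The scale runs D E F♯ G A B C.
So we need the interval from E up to C.
From E to C: 8 semitones over a sixth = minor.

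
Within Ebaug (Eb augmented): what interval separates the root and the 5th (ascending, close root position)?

augmented fifth

The chord tones of Eb+ (Eb augmented) are Eb, G, B.
Root = Eb; 5th = B.
5 letter names make it a fifth; at 8 semitones (a half step wider than perfect) the quality is augmented.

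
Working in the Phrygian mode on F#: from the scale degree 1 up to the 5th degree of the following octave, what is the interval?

perfect twelfth

The scale runs F# G A B C# D E.
Scale degree 1 = F#; degree 5 (up an octave) = C#.
From F# to C# is 19 semitones, exactly the perfect twelfth.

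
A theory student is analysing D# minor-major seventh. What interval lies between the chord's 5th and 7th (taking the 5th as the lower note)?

major third

D#mM7 (D# minor-major seventh): D#-F#-A#-C##.
So we need the interval from A# up to C##.
Counting 3 letters and 4 half steps from A# gives a major third.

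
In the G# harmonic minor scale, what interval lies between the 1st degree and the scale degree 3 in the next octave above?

Spelling the G# harmonic minor scale: G# A# B C# D# E F##.
1st degree = G#; scale degree 3 (up an octave) = B.
From G# to B: 15 semitones over a tenth = minor.

minor tenth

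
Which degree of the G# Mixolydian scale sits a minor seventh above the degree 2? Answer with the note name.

G#

The scale is G# A# B# C# D# E# F#.
The degree 2 is A#; a minor seventh above that is G# — scale degree 1.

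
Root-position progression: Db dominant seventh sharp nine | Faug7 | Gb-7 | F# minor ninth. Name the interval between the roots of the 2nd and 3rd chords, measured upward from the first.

The roots are F and Gb.
2 letter names make it a second; at 1 semitone (a half step narrower than major) the quality is minor.

m2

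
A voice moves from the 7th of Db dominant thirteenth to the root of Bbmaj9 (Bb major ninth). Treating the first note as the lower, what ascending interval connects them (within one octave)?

The 7th of Db dominant thirteenth is Cb; the root of Bbmaj9 (Bb major ninth) is Bb.
From Cb to Bb is 11 semitones, exactly the major seventh.

major 7th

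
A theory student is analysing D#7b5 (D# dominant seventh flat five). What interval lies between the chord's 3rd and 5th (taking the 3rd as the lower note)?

diminished third

Spelling the chord: D#, F##, A, C#.
That puts F## below A.
From F## to A: 2 semitones over a third = diminished.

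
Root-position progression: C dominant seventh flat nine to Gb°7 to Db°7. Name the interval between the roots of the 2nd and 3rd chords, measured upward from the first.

The roots are Gb and Db.
Counting 5 letters and 7 half steps from Gb gives a perfect fifth.

perfect 5th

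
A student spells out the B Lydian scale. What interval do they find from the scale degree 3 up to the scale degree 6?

The scale runs B C# D# E# F# G# A#.
So we need the interval from D# up to G#.
D# up to G# spans 4 letter names and 5 semitones — a perfect fourth.

perfect fourth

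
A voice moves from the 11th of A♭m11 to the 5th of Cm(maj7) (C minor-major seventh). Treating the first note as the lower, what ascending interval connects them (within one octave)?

augmented fourth

The 11th of A♭m11 is D♭; the 5th of Cm(maj7) (C minor-major seventh) is G.
4 letter names make it a fourth; at 6 semitones (a half step wider than perfect) the quality is augmented.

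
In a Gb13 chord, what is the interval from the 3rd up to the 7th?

diminished fifth

Gb13 (Gb dominant thirteenth): Gb, Bb, Db, Fb, Ab, Eb.
3rd = Bb; 7th = Fb.
From Bb to Fb: 6 semitones over a fifth = diminished.
That tritone between 3rd and 7th is what gives the dominant seventh its pull toward resolution.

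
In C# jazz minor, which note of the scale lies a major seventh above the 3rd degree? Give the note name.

The scale is C# D# E F# G# A# B#.
The 3rd degree is E; a major seventh above that is D# — scale degree 2.

D#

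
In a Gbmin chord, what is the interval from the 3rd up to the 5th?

Gbm is spelled Gb–Bbb–Db.
The 3rd is Bbb and the 5th is Db.
Counting 3 letters and 4 half steps from Bbb gives a major third.

major 3rd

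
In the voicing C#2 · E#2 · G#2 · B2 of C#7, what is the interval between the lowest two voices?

Those voices are C#2 and E#2.
From C# to E# is 4 semitones, exactly the major third.

major 3rd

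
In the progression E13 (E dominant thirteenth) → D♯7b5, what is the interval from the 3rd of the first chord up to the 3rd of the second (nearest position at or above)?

E13 (E dominant thirteenth) has G♯ as its 3rd, and D♯7b5 has F𝄪 as its 3rd.
Counting 7 letters and 11 half steps from G♯ gives a major seventh.

major seventh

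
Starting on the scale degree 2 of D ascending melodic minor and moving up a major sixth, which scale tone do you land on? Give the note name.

The scale is D E F G A B C#.
The scale degree 2 is E; a major sixth above that is C# — scale degree 7.

C#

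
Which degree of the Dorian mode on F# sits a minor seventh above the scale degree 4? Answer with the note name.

The scale is F# G# A B C# D# E.
The scale degree 4 is B; a minor seventh above that is A — scale degree 3.

A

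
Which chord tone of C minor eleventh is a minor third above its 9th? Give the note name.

Cm11: C–E♭–G–B♭–D–F.
The 9th is D. A minor third above D is F.
F is the chord's 11th.

F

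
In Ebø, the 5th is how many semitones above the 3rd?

3

Ebø is spelled Eb, Gb, Bbb, Db.
Gb to Bbb is a minor third: 3 semitones.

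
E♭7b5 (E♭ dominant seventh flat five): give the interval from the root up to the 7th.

Spelling the chord: E♭–G–B𝄫–D♭.
Root = E♭; 7th = D♭.
E♭ up to D♭ is 10 semitones, a half step narrower than a major seventh, so the interval is minor.

m7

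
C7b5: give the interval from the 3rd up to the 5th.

d3

Spelling the chord: C-E-Gb-Bb.
3rd = E; 5th = Gb.
From E to Gb: 2 semitones over a third = diminished.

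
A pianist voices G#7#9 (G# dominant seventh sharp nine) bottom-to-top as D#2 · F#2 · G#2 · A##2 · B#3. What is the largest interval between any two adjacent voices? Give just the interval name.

minor 9th

Adjacent intervals: D#2→F#2 = minor third; F#2→G#2 = major second; G#2→A##2 = augmented second; A##2→B#3 = minor ninth.
The largest is A##2 to B#3, a minor ninth (13 semitones).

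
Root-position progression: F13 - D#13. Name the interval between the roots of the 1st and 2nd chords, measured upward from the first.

The roots are F and D#.
6 letter names make it a sixth; at 10 semitones (a half step wider than major) the quality is augmented.

augmented sixth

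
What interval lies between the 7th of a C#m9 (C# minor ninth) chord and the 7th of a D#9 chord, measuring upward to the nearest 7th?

major 2nd

C#m9 (C# minor ninth) has B as its 7th, and D#9 has C# as its 7th.
B up to C# spans 2 letter names and 2 semitones — a major second.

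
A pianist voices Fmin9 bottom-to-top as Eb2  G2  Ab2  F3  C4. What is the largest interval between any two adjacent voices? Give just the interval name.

major sixth

Adjacent intervals: Eb2→G2 = major third; G2→Ab2 = minor second; Ab2→F3 = major sixth; F3→C4 = perfect fifth.
The largest is Ab2 to F3, a major sixth (9 semitones).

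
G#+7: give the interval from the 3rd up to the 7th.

diminished fifth

The chord tones of G#7#5 are G# B# D## F#.
The 3rd is B# and the 7th is F#.
5 letter names make it a fifth; at 6 semitones (a half step narrower than perfect) the quality is diminished.
This 3–7 tritone is the characteristic tension at the heart of the dominant sound.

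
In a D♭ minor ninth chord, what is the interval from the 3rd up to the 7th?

D♭m9 is spelled D♭-F♭-A♭-C♭-E♭.
That puts F♭ below C♭.
From F♭ to C♭ is 7 semitones, exactly the perfect fifth.

perfect 5th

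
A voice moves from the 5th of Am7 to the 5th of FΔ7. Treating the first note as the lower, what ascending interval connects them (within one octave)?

m6

The 5th of Am7 is E; the 5th of FΔ7 is C.
From E to C: 8 semitones over a sixth = minor.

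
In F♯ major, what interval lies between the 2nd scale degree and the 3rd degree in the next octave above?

M9

The scale runs F♯ G♯ A♯ B C♯ D♯ E♯.
That puts G♯ below A♯.
Counting 9 letters and 14 half steps from G♯ gives a major ninth.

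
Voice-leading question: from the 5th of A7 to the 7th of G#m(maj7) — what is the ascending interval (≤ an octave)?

A7 has E as its 5th, and G#m(maj7) has F## as its 7th.
2 letter names make it a second; at 3 semitones (a half step wider than major) the quality is augmented.

augmented 2nd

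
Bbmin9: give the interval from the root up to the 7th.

minor seventh

The chord tones of Bb minor ninth are Bb-Db-F-Ab-C.
That puts Bb below Ab.
From Bb to Ab: 10 semitones over a seventh = minor.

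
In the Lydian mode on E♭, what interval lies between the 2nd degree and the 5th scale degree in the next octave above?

perfect eleventh

E♭ lydian: E♭ F G A B♭ C D.
The 2nd degree is F and the degree 5 (up an octave) is B♭.
From F to B♭ is 17 semitones, exactly the perfect eleventh.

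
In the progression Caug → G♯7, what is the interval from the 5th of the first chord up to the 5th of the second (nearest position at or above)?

P5

Caug has G♯ as its 5th, and G♯7 has D♯ as its 5th.
G♯ up to D♯ spans 5 letter names and 7 semitones — a perfect fifth.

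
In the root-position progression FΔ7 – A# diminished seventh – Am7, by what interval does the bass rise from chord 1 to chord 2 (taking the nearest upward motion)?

A3

The roots are F and A#.
F up to A# is 5 semitones, a half step wider than a major third, so the interval is augmented.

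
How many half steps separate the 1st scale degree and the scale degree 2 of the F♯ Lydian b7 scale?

The scale is F♯ G♯ A♯ B♯ C♯ D♯ E.
F♯ up to G♯ is a major second — 2 semitones.

2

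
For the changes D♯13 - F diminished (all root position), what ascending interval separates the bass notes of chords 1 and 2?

diminished third

The roots are D♯ and F.
From D♯ to F: 2 semitones over a third = diminished.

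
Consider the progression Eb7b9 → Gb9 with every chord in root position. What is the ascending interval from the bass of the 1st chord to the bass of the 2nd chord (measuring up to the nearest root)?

m3

The roots are Eb and Gb.
From Eb to Gb: 3 semitones over a third = minor.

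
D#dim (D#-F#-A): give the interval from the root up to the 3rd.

minor 3rd

Root = D#; 3rd = F#.
3 letter names make it a third; at 3 semitones (a half step narrower than major) the quality is minor.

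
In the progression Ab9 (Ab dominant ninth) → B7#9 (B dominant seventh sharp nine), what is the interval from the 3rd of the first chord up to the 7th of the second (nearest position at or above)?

The 3rd of Ab9 (Ab dominant ninth) is C; the 7th of B7#9 (B dominant seventh sharp nine) is A.
Counting 6 letters and 9 half steps from C gives a major sixth.

major 6th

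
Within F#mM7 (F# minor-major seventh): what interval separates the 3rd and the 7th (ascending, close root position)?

augmented fifth

F# minor-major seventh is spelled F#-A-C#-E#.
3rd = A; 7th = E#.
5 letter names make it a fifth; at 8 semitones (a half step wider than perfect) the quality is augmented.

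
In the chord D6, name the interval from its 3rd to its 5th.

Spelling the chord: D–F#–A–B.
3rd = F#; 5th = A.
3 letter names make it a third; at 3 semitones (a half step narrower than major) the quality is minor.

minor third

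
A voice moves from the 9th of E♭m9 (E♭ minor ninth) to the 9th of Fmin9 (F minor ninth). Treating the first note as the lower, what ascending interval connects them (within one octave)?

The 9th of E♭m9 (E♭ minor ninth) is F; the 9th of Fmin9 (F minor ninth) is G.
Counting 2 letters and 2 half steps from F gives a major second.

major second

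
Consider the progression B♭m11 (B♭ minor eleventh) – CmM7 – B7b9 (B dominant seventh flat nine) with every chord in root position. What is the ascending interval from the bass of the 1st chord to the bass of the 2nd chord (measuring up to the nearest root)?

The roots are B♭ and C.
From B♭ to C is 2 semitones, exactly the major second.

major second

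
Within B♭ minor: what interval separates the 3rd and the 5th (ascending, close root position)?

major third

Spelling the chord: B♭–D♭–F.
3rd = D♭; 5th = F.
From D♭ to F is 4 semitones, exactly the major third.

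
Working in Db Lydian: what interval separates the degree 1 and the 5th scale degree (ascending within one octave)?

The scale runs Db Eb F G Ab Bb C.
The degree 1 is Db and the 5th scale degree is Ab.
From Db to Ab is 7 semitones, exactly the perfect fifth.

P5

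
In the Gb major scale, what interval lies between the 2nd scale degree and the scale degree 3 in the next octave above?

major ninth

Spelling the Gb major scale: Gb Ab Bb Cb Db Eb F.
So we need the interval from Ab up to Bb.
Ab up to Bb spans 9 letter names and 14 semitones — a major ninth.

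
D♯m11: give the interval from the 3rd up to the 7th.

perfect fifth

The chord tones of D♯m11 (D♯ minor eleventh) are D♯-F♯-A♯-C♯-E♯-G♯.
The 3rd is F♯ and the 7th is C♯.
Counting 5 letters and 7 half steps from F♯ gives a perfect fifth.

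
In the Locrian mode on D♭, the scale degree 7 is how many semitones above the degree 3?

7

The scale is D♭ E𝄫 F♭ G♭ A𝄫 B𝄫 C♭.
F♭ up to C♭ is a perfect fifth — 7 semitones.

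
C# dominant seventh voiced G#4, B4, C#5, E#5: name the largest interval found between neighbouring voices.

major third

Adjacent intervals: G#4→B4 = minor third; B4→C#5 = major second; C#5→E#5 = major third.
The largest is C#5 to E#5, a major third (4 semitones).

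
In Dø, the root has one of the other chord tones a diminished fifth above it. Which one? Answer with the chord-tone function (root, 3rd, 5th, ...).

5th

The chord tones of D half-diminished seventh are D–F–Ab–C.
The root is D. A diminished fifth above D is Ab.
Ab is the chord's 5th.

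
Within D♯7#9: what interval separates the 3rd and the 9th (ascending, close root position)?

The chord tones of D♯7#9 are D♯-F𝄪-A♯-C♯-E𝄪.
That puts F𝄪 below E𝄪.
F𝄪 up to E𝄪 spans 7 letter names and 11 semitones — a major seventh.

major seventh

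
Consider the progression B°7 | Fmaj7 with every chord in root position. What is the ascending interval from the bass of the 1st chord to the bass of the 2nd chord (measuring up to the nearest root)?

The roots are B and F.
5 letter names make it a fifth; at 6 semitones (a half step narrower than perfect) the quality is diminished.

diminished fifth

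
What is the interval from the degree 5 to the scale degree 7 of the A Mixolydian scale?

Spelling the A Mixolydian scale: A B C# D E F# G.
The degree 5 is E and the 7th degree is G.
3 letter names make it a third; at 3 semitones (a half step narrower than major) the quality is minor.

minor 3rd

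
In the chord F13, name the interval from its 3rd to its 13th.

perfect 11th

F13: F-A-C-Eb-G-D.
3rd = A; 13th = D.
Counting 11 letters and 17 half steps from A gives a perfect eleventh.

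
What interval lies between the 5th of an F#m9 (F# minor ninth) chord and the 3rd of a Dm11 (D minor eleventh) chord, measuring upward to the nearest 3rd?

The 5th of F#m9 (F# minor ninth) is C#; the 3rd of Dm11 (D minor eleventh) is F.
C# up to F is 4 semitones, a half step narrower than a perfect fourth, so the interval is diminished.

diminished fourth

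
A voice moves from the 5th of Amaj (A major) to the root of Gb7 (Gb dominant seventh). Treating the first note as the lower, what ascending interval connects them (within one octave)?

diminished 3rd

Amaj (A major) has E as its 5th, and Gb7 (Gb dominant seventh) has Gb as its root.
From E to Gb: 2 semitones over a third = diminished.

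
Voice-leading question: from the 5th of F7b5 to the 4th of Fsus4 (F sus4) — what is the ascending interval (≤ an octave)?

F7b5 has C♭ as its 5th, and Fsus4 (F sus4) has B♭ as its 4th.
Counting 7 letters and 11 half steps from C♭ gives a major seventh.

major seventh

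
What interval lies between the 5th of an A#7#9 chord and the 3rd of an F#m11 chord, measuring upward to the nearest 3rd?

A#7#9 has E# as its 5th, and F#m11 has A as its 3rd.
4 letter names make it a fourth; at 4 semitones (a half step narrower than perfect) the quality is diminished.

diminished fourth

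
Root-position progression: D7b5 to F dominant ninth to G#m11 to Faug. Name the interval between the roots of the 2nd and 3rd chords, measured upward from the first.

The roots are F and G#.
F up to G# is 3 semitones, a half step wider than a major second, so the interval is augmented.

augmented second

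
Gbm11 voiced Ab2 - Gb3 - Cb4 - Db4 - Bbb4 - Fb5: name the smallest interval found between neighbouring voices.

Adjacent intervals: Ab2→Gb3 = minor seventh; Gb3→Cb4 = perfect fourth; Cb4→Db4 = major second; Db4→Bbb4 = minor sixth; Bbb4→Fb5 = perfect fifth.
The smallest is Cb4 to Db4, a major second (2 semitones).

major second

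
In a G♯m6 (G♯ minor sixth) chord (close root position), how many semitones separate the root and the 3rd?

3

G♯m6 (G♯ minor sixth): G♯–B–D♯–E♯.
G♯ to B is a minor third: 3 semitones.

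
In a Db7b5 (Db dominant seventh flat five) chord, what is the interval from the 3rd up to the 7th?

Db7b5 (Db dominant seventh flat five) is spelled Db–F–Abb–Cb.
3rd = F; 7th = Cb.
F up to Cb is 6 semitones, a half step narrower than a perfect fifth, so the interval is diminished.
That tritone between 3rd and 7th is what gives the dominant seventh its pull toward resolution.

diminished 5th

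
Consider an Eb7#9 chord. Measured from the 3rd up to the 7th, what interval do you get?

Eb7#9 (Eb dominant seventh sharp nine) is spelled Eb G Bb Db F#.
The 3rd is G and the 7th is Db.
From G to Db: 6 semitones over a fifth = diminished.

d5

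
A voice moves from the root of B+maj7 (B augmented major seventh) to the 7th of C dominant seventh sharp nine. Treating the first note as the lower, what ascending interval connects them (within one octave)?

diminished octave

B+maj7 (B augmented major seventh) has B as its root, and C dominant seventh sharp nine has Bb as its 7th.
From B to Bb: 11 semitones over an octave = diminished.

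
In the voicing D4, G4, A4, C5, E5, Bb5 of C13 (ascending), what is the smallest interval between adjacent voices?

Adjacent intervals: D4→G4 = perfect fourth; G4→A4 = major second; A4→C5 = minor third; C5→E5 = major third; E5→Bb5 = diminished fifth.
The smallest is G4 to A4, a major second (2 semitones).

M2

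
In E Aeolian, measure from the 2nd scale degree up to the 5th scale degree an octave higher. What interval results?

perfect 11th

E natural minor: E F# G A B C D.
So we need the interval from F# up to B.
From F# to B is 17 semitones, exactly the perfect eleventh.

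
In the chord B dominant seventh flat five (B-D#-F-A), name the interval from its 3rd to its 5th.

3rd = D#; 5th = F.
D# up to F is 2 semitones, a whole step narrower than a major third, so the interval is diminished.

diminished third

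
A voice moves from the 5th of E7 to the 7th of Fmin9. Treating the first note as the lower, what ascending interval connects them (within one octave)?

The 5th of E7 is B; the 7th of Fmin9 is E♭.
From B to E♭: 4 semitones over a fourth = diminished.

diminished fourth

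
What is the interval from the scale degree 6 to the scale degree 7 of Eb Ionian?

Spelling Eb Ionian: Eb F G Ab Bb C D.
So we need the interval from C up to D.
C up to D spans 2 letter names and 2 semitones — a major second.

major second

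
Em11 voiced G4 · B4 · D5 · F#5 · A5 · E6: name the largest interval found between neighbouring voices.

perfect fifth

Adjacent intervals: G4→B4 = major third; B4→D5 = minor third; D5→F#5 = major third; F#5→A5 = minor third; A5→E6 = perfect fifth.
The largest is A5 to E6, a perfect fifth (7 semitones).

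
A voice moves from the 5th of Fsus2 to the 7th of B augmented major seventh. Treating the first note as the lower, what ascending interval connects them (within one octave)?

Fsus2 has C as its 5th, and B augmented major seventh has A# as its 7th.
C up to A# is 10 semitones, a half step wider than a major sixth, so the interval is augmented.

augmented sixth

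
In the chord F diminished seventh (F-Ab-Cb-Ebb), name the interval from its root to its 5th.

So we need the interval from F up to Cb.
5 letter names make it a fifth; at 6 semitones (a half step narrower than perfect) the quality is diminished.

d5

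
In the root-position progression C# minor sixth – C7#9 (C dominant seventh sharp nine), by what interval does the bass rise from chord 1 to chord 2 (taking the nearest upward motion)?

diminished 8th

The roots are C# and C.
C# up to C is 11 semitones, a half step narrower than a perfect octave, so the interval is diminished.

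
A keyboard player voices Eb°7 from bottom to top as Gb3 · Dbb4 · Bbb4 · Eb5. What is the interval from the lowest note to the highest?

major thirteenth

The outer voices are Gb3 and Eb5.
From Gb to Eb is 21 semitones, exactly the major thirteenth.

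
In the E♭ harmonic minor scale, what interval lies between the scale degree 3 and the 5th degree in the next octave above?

major tenth

Spelling the E♭ harmonic minor scale: E♭ F G♭ A♭ B♭ C♭ D.
So we need the interval from G♭ up to B♭.
From G♭ to B♭ is 16 semitones, exactly the major tenth.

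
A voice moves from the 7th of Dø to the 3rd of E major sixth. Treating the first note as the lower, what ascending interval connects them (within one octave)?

Dø has C as its 7th, and E major sixth has G# as its 3rd.
5 letter names make it a fifth; at 8 semitones (a half step wider than perfect) the quality is augmented.

A5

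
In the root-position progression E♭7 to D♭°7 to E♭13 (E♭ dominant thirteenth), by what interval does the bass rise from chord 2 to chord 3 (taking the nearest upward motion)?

major second

The roots are D♭ and E♭.
From D♭ to E♭ is 2 semitones, exactly the major second.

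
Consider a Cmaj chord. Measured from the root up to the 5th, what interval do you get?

perfect 5th

Spelling the chord: C, E, G.
Root = C; 5th = G.
Counting 5 letters and 7 half steps from C gives a perfect fifth.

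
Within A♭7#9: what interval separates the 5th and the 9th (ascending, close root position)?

augmented 5th

Spelling the chord: A♭ C E♭ G♭ B.
That puts E♭ below B.
From E♭ to B: 8 semitones over a fifth = augmented.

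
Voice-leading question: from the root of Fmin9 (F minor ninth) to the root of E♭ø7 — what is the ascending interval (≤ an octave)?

minor seventh

The root of Fmin9 (F minor ninth) is F; the root of E♭ø7 is E♭.
From F to E♭: 10 semitones over a seventh = minor.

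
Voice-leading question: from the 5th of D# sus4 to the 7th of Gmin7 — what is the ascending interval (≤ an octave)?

diminished sixth

D# sus4 has A# as its 5th, and Gmin7 has F as its 7th.
From A# to F: 7 semitones over a sixth = diminished.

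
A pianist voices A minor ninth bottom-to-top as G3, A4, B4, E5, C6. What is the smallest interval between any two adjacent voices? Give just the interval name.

Adjacent intervals: G3→A4 = major ninth; A4→B4 = major second; B4→E5 = perfect fourth; E5→C6 = minor sixth.
The smallest is A4 to B4, a major second (2 semitones).

major second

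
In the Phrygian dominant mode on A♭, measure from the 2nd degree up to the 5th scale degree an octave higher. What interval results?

A♭ phrygian dominant: A♭ B𝄫 C D♭ E♭ F♭ G♭.
2nd degree = B𝄫; scale degree 5 (up an octave) = E♭.
B𝄫 up to E♭ is 18 semitones, a half step wider than a perfect eleventh, so the interval is augmented.

augmented 11th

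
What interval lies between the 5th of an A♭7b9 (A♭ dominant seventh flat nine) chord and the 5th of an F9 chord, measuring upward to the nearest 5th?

M6

The 5th of A♭7b9 (A♭ dominant seventh flat nine) is E♭; the 5th of F9 is C.
Counting 6 letters and 9 half steps from E♭ gives a major sixth.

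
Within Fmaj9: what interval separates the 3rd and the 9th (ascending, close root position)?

minor seventh

Spelling the chord: F, A, C, E, G.
3rd = A; 9th = G.
From A to G: 10 semitones over a seventh = minor.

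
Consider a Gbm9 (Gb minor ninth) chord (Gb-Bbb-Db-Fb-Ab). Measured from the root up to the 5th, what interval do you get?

perfect fifth

That puts Gb below Db.
From Gb to Db is 7 semitones, exactly the perfect fifth.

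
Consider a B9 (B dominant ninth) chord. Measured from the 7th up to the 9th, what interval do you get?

Spelling the chord: B, D#, F#, A, C#.
So we need the interval from A up to C#.
A up to C# spans 3 letter names and 4 semitones — a major third.

major 3rd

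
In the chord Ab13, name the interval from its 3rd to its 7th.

diminished fifth

Ab13 is spelled Ab–C–Eb–Gb–Bb–F.
3rd = C; 7th = Gb.
From C to Gb: 6 semitones over a fifth = diminished.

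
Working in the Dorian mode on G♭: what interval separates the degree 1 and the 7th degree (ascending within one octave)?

The scale runs G♭ A♭ B𝄫 C♭ D♭ E♭ F♭.
That puts G♭ below F♭.
From G♭ to F♭: 10 semitones over a seventh = minor.

minor 7th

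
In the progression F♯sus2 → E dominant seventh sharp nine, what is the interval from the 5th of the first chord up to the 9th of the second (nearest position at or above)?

augmented fourth

The 5th of F♯sus2 is C♯; the 9th of E dominant seventh sharp nine is F𝄪.
4 letter names make it a fourth; at 6 semitones (a half step wider than perfect) the quality is augmented.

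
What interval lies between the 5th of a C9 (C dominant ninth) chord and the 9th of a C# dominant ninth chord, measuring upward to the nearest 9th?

C9 (C dominant ninth) has G as its 5th, and C# dominant ninth has D# as its 9th.
From G to D#: 8 semitones over a fifth = augmented.

augmented fifth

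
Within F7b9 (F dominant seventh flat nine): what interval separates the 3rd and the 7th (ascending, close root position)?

F7b9 (F dominant seventh flat nine) is spelled F, A, C, Eb, Gb.
That puts A below Eb.
From A to Eb: 6 semitones over a fifth = diminished.
That tritone between 3rd and 7th is what gives the dominant seventh its pull toward resolution.

diminished 5th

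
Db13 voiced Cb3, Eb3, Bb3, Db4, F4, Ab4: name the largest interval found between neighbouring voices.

Adjacent intervals: Cb3→Eb3 = major third; Eb3→Bb3 = perfect fifth; Bb3→Db4 = minor third; Db4→F4 = major third; F4→Ab4 = minor third.
The largest is Eb3 to Bb3, a perfect fifth (7 semitones).

perfect fifth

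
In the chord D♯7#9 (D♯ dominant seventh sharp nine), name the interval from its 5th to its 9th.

augmented fifth

D♯7#9 (D♯ dominant seventh sharp nine): D♯, F𝄪, A♯, C♯, E𝄪.
The 5th is A♯ and the 9th is E𝄪.
From A♯ to E𝄪: 8 semitones over a fifth = augmented.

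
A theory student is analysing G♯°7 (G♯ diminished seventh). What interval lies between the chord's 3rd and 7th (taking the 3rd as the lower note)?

G♯dim7 is spelled G♯-B-D-F.
The 3rd is B and the 7th is F.
B up to F is 6 semitones, a half step narrower than a perfect fifth, so the interval is diminished.

diminished 5th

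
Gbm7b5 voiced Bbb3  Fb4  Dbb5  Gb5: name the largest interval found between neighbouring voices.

Adjacent intervals: Bbb3→Fb4 = perfect fifth; Fb4→Dbb5 = minor sixth; Dbb5→Gb5 = augmented fourth.
The largest is Fb4 to Dbb5, a minor sixth (8 semitones).

minor sixth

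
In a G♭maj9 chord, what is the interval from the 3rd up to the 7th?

G♭maj9: G♭-B♭-D♭-F-A♭.
3rd = B♭; 7th = F.
From B♭ to F is 7 semitones, exactly the perfect fifth.

perfect fifth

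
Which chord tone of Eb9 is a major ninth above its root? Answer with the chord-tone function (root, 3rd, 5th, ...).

9th

Spelling the chord: Eb, G, Bb, Db, F.
The root is Eb. A major ninth above Eb is F.
F is the chord's 9th.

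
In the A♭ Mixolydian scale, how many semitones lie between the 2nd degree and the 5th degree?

The scale is A♭ B♭ C D♭ E♭ F G♭.
B♭ up to E♭ is a perfect fourth — 5 semitones.

5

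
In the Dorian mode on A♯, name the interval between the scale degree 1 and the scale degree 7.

m7

A♯ dorian: A♯ B♯ C♯ D♯ E♯ F𝄪 G♯.
Scale degree 1 = A♯; scale degree 7 = G♯.
7 letter names make it a seventh; at 10 semitones (a half step narrower than major) the quality is minor.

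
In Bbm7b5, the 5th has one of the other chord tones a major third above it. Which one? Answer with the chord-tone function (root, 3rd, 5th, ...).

Bb half-diminished seventh is spelled Bb Db Fb Ab.
The 5th is Fb. A major third above Fb is Ab.
Ab is the chord's 7th.

7th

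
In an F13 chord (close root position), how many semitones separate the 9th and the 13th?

F13 (F dominant thirteenth) is spelled F-A-C-Eb-G-D.
G to D is a perfect fifth: 7 semitones.

7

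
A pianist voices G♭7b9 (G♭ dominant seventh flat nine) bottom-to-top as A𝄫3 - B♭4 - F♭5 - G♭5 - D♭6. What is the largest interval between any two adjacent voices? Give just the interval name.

augmented ninth

Adjacent intervals: A𝄫3→B♭4 = augmented ninth; B♭4→F♭5 = diminished fifth; F♭5→G♭5 = major second; G♭5→D♭6 = perfect fifth.
The largest is A𝄫3 to B♭4, an augmented ninth (15 semitones).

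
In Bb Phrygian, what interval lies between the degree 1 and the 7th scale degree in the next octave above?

minor fourteenth

Bb phrygian: Bb Cb Db Eb F Gb Ab.
That puts Bb below Ab.
Bb up to Ab is 22 semitones, a half step narrower than a major fourteenth, so the interval is minor.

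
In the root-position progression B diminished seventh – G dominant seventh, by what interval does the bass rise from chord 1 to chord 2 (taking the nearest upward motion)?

The roots are B and G.
6 letter names make it a sixth; at 8 semitones (a half step narrower than major) the quality is minor.

minor sixth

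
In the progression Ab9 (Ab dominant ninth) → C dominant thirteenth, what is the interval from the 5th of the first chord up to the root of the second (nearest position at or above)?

M6

The 5th of Ab9 (Ab dominant ninth) is Eb; the root of C dominant thirteenth is C.
From Eb to C is 9 semitones, exactly the major sixth.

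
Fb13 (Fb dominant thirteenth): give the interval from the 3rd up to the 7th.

diminished fifth

Spelling the chord: Fb-Ab-Cb-Ebb-Gb-Db.
So we need the interval from Ab up to Ebb.
Ab up to Ebb is 6 semitones, a half step narrower than a perfect fifth, so the interval is diminished.
That tritone between 3rd and 7th is what gives the dominant seventh its pull toward resolution.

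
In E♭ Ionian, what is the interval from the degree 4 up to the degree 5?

Spelling E♭ Ionian: E♭ F G A♭ B♭ C D.
The degree 4 is A♭ and the 5th degree is B♭.
From A♭ to B♭ is 2 semitones, exactly the major second.

major 2nd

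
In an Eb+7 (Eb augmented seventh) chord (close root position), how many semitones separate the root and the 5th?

8

Spelling the chord: Eb–G–B–Db.
Eb to B is an augmented fifth: 8 semitones.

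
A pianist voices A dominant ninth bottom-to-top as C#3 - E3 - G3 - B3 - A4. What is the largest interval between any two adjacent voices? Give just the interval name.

minor 7th

Adjacent intervals: C#3→E3 = minor third; E3→G3 = minor third; G3→B3 = major third; B3→A4 = minor seventh.
The largest is B3 to A4, a minor seventh (10 semitones).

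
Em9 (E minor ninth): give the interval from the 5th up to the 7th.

Em9 is spelled E G B D F♯.
So we need the interval from B up to D.
3 letter names make it a third; at 3 semitones (a half step narrower than major) the quality is minor.

minor third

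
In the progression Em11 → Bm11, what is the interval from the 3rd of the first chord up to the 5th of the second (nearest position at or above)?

major seventh

Em11 has G as its 3rd, and Bm11 has F# as its 5th.
From G to F# is 11 semitones, exactly the major seventh.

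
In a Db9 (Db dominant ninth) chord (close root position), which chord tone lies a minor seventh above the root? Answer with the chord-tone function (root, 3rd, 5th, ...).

7th

Db9 is spelled Db F Ab Cb Eb.
The root is Db. A minor seventh above Db is Cb.
Cb is the chord's 7th.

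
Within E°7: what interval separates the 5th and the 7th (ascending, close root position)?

E diminished seventh: E, G, Bb, Db.
So we need the interval from Bb up to Db.
From Bb to Db: 3 semitones over a third = minor.

minor third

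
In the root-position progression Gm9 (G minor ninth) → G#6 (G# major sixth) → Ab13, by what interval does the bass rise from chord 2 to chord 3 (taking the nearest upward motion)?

The roots are G# and Ab.
G# up to Ab is 0 semitones, a whole step narrower than a major second, so the interval is diminished.

diminished second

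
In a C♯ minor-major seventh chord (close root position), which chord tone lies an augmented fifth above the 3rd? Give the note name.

B#

C♯m(maj7): C♯-E-G♯-B♯.
The 3rd is E. An augmented fifth above E is B♯.
B♯ is the chord's 7th.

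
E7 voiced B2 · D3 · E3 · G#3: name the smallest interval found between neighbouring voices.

Adjacent intervals: B2→D3 = minor third; D3→E3 = major second; E3→G#3 = major third.
The smallest is D3 to E3, a major second (2 semitones).

M2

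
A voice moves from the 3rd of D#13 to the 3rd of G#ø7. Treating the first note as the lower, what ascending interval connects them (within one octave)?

diminished 4th

D#13 has F## as its 3rd, and G#ø7 has B as its 3rd.
4 letter names make it a fourth; at 4 semitones (a half step narrower than perfect) the quality is diminished.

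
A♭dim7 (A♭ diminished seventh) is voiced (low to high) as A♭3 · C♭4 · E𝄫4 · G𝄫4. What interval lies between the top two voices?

Those voices are E𝄫4 and G𝄫4.
From E𝄫 to G𝄫: 3 semitones over a third = minor.

minor third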